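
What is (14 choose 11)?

364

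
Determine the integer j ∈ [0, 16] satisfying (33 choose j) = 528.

2

C(33,j) increases on 0 ≤ j ≤ 16. C(33,1) = 33 and C(33,2) = 528, so j = 2.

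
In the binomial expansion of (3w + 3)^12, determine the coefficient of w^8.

263063295

The general term is C(12,j)·(3w)^j·(3)^(12-j); the w^8 term has j = 8.
C(12,8) = 495.
Coefficient = C(12,8) · 3^8 · 3^4 = 495 · 6561 · 81 = 263063295.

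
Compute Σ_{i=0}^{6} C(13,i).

1 + 13 + 78 + 286 + 715 + 1287 + 1716 = 4096.

4096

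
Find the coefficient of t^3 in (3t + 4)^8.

The general term is C(8,j)·(3t)^j·(4)^(8-j); the t^3 term has j = 3.
C(8,3) = 56.
Coefficient = C(8,3) · 3^3 · 4^5 = 56 · 27 · 1024 = 1548288.

1548288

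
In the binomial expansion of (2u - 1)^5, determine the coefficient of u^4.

-80

The general term is C(5,j)·(2u)^j·(-1)^(5-j); the u^4 term has j = 4.
C(5,4) = 5.
Coefficient = C(5,4) · 2^4 · (-1)^1 = 5 · 16 · (-1) = -80.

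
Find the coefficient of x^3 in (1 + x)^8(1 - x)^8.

0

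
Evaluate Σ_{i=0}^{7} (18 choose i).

1 + 18 + 153 + 816 + 3060 + 8568 + 18564 + 31824 = 63004.

63004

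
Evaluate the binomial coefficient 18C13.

C(18,13) = C(18,5) by symmetry.
C(18,5) = (18·17·16·15·14) / 5! = 1028160 / 120 = 8568.

8568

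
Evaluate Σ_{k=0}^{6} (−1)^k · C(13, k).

The partial alternating sum Σ_{k=0}^{6} (−1)^k C(13,k) = (−1)^6 C(12,6) = 924.

924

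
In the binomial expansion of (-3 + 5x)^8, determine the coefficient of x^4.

The general term is C(8,j)·(-3)^j·(5x)^(8-j); the x^4 term has j = 4.
C(8,4) = 70.
Coefficient = C(8,4) · (-3)^4 · 5^4 = 70 · 81 · 625 = 3543750.

3543750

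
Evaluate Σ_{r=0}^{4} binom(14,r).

1471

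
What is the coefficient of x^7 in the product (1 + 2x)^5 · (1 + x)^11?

64790

Coefficient of x^7 = Σ_{j} C(5,j)·2^j·C(11,7-j)·1^(7-j) for j from 0 to 5.
= 330 + 4620 + 18480 + 26400 + 13200 + 1760 = 64790.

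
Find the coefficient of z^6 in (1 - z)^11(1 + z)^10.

Coefficient of z^6 = Σ_{j} C(11,j)·(-1)^j·C(10,6-j)·1^(6-j) for j from 0 to 6.
= 210 + (-2772) + 11550 + (-19800) + 14850 + (-4620) + 462 = -120.

-120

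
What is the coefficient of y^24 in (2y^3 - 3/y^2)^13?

General term: C(13,j)·(2y^3)^j·(-3/y^2)^(13-j), with y-exponent 3j − 2(13−j) = 5j − 26.
Set 5j − 26 = 24: j = 10.
C(13,10) = 286; 2^10 = 1024; (-3)^3 = -27.
Coefficient = 286 · 1024 · (-27) = -7907328.

-7907328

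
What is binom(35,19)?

4059928950

C(35,19) = C(35,16) by symmetry.
C(35,16) = (35·34·33·32·31·30·29·28·27·26·25·24·23·22·21·20) / 16! = 84945040381058457600000 / 20922789888000 = 4059928950.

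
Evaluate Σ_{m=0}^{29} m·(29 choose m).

7784628224

Differentiating (1+x)^29 and setting x=1: Σ m·C(29,m) = 29·2^28 = 7784628224.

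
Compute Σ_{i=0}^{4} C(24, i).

12951

1 + 24 + 276 + 2024 + 10626 = 12951.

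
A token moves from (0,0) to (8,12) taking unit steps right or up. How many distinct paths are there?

Each path is a sequence of 20 steps with 8 rights: C(20,8) = 125970.

125970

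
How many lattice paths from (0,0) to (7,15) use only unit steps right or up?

Each path is a sequence of 22 steps with 7 rights: C(22,7) = 170544.

170544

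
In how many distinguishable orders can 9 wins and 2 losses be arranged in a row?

55

Choose positions for the wins: C(11,9) = 55.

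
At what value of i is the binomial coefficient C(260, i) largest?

130

C(260,i) is maximized at i = 260/2 = 130.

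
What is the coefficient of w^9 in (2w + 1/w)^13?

159744

General term: C(13,j)·(2w)^j·(1/w)^(13-j), with w-exponent 1j − 1(13−j) = 2j − 13.
Set 2j − 13 = 9: j = 11.
C(13,11) = 78; 2^11 = 2048; 1^2 = 1.
Coefficient = 78 · 2048 · 1 = 159744.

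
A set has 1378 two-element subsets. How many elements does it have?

53

n(n−1)/2 = 1378 ⇒ n(n−1) = 2756. Since 53·52 = 2756, n = 53.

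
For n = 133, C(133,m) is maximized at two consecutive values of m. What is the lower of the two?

66

For odd n = 133, C(133,m) peaks at m = (n−1)/2 and (n+1)/2; the lower is 66.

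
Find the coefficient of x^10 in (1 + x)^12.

The general term is C(12,j)·(1)^j·(x)^(12-j); the x^10 term has j = 2.
C(12,2) = 66.
Coefficient = C(12,2) = 66.

66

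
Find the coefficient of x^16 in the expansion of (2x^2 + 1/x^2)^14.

745472

General term: C(14,j)·(2x^2)^j·(1/x^2)^(14-j), with x-exponent 2j − 2(14−j) = 4j − 28.
Set 4j − 28 = 16: j = 11.
C(14,11) = 364; 2^11 = 2048; 1^3 = 1.
Coefficient = 364 · 2048 · 1 = 745472.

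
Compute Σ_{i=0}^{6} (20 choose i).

60460

1 + 20 + 190 + 1140 + 4845 + 15504 + 38760 = 60460.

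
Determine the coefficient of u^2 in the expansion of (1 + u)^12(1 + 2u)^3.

150

Coefficient of u^2 = Σ_{j} C(12,j)·1^j·C(3,2-j)·2^(2-j) for j from 0 to 2.
= 12 + 72 + 66 = 150.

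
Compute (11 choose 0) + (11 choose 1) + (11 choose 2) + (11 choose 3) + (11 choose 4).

562

1 + 11 + 55 + 165 + 330 = 562.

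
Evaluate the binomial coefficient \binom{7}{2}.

21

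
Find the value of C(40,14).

23206929840

C(40,14) = (40·39·38·37·36·35·34·33·32·31·30·29·28·27) / 14! = 2023140487449489408000 / 87178291200 = 23206929840.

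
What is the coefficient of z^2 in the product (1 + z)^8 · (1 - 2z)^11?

Coefficient of z^2 = Σ_{j} C(8,j)·1^j·C(11,2-j)·(-2)^(2-j) for j from 0 to 2.
= 220 + (-176) + 28 = 72.

72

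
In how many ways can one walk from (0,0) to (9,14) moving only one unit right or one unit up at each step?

817190

Each path is a sequence of 23 steps with 9 rights: C(23,9) = 817190.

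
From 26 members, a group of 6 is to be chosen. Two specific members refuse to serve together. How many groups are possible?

All 6-subsets: C(26,6) = 230230. Those containing both fixed elements: C(24,4) = 10626.
230230 − 10626 = 219604.

219604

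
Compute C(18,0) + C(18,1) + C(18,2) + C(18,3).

1 + 18 + 153 + 816 = 988.

988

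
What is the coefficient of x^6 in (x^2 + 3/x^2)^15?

General term: C(15,j)·(x^2)^j·(3/x^2)^(15-j), with x-exponent 2j − 2(15−j) = 4j − 30.
Set 4j − 30 = 6: j = 9.
C(15,9) = 5005; 1^9 = 1; 3^6 = 729.
Coefficient = 5005 · 1 · 729 = 3648645.

3648645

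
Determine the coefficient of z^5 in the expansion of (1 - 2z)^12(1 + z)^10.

1548

Coefficient of z^5 = Σ_{j} C(12,j)·(-2)^j·C(10,5-j)·1^(5-j) for j from 0 to 5.
= 252 + (-5040) + 31680 + (-79200) + 79200 + (-25344) = 1548.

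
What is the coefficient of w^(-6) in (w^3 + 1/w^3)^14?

3003

General term: C(14,j)·(w^3)^j·(1/w^3)^(14-j), with w-exponent 3j − 3(14−j) = 6j − 42.
Set 6j − 42 = -6: j = 6.
C(14,6) = 3003; 1^6 = 1; 1^8 = 1.
Coefficient = 3003 · 1 · 1 = 3003.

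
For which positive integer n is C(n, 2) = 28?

8

n(n−1)/2 = 28 ⇒ n(n−1) = 56. Since 8·7 = 56, n = 8.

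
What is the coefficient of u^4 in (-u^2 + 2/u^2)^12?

-25344

General term: C(12,j)·(-u^2)^j·(2/u^2)^(12-j), with u-exponent 2j − 2(12−j) = 4j − 24.
Set 4j − 24 = 4: j = 7.
C(12,7) = 792; (-1)^7 = -1; 2^5 = 32.
Coefficient = 792 · (-1) · 32 = -25344.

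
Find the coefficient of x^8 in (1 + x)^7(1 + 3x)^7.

Coefficient of x^8 = Σ_{j} C(7,j)·1^j·C(7,8-j)·3^(8-j) for j from 1 to 7.
= 15309 + 107163 + 178605 + 99225 + 19845 + 1323 + 21 = 421491.

421491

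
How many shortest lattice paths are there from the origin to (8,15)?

490314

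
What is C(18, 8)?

43758

C(18,8) = (18·17·16·15·14·13·12·11) / 8! = 1764322560 / 40320 = 43758.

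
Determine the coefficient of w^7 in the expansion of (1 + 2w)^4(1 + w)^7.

Coefficient of w^7 = Σ_{j} C(4,j)·2^j·C(7,7-j)·1^(7-j) for j from 0 to 4.
= 1 + 56 + 504 + 1120 + 560 = 2241.

2241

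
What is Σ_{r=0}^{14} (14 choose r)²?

40116600

Σ C(14,r)² is the coefficient of x^14 in (1+x)^14(1+x)^14 = (1+x)^28, i.e. C(28,14) = 40116600.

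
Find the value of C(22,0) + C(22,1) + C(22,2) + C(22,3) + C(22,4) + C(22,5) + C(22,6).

110056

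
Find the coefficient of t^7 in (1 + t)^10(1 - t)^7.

Coefficient of t^7 = Σ_{j} C(10,j)·1^j·C(7,7-j)·(-1)^(7-j) for j from 0 to 7.
= (-1) + 70 + (-945) + 4200 + (-7350) + 5292 + (-1470) + 120 = -84.

-84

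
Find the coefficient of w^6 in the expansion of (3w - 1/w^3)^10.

-196830

General term: C(10,j)·(3w)^j·(-1/w^3)^(10-j), with w-exponent 1j − 3(10−j) = 4j − 30.
Set 4j − 30 = 6: j = 9.
C(10,9) = 10; 3^9 = 19683; (-1)^1 = -1.
Coefficient = 10 · 19683 · (-1) = -196830.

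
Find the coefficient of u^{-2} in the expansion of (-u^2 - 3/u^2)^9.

-30618

General term: C(9,j)·(-u^2)^j·(-3/u^2)^(9-j), with u-exponent 2j − 2(9−j) = 4j − 18.
Set 4j − 18 = -2: j = 4.
C(9,4) = 126; (-1)^4 = 1; (-3)^5 = -243.
Coefficient = 126 · 1 · (-243) = -30618.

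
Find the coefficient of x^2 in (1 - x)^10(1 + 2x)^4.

-11

Coefficient of x^2 = Σ_{j} C(10,j)·(-1)^j·C(4,2-j)·2^(2-j) for j from 0 to 2.
= 24 + (-80) + 45 = -11.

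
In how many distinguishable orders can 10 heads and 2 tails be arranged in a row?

66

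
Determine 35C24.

417225900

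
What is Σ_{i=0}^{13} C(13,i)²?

Σ C(13,i)² is the coefficient of x^13 in (1+x)^13(1+x)^13 = (1+x)^26, i.e. C(26,13) = 10400600.

10400600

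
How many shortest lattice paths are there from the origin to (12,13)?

Each path is a sequence of 25 steps with 12 rights: C(25,12) = 5200300.

5200300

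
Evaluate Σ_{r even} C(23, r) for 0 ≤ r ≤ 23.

Half of (1+1)^23 + (1−1)^23 gives the even-index sum: 2^22 = 4194304.

4194304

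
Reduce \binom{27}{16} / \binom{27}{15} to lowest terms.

3/4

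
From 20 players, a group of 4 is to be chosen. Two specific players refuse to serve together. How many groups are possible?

All 4-subsets: C(20,4) = 4845. Those containing both fixed elements: C(18,2) = 153.
4845 − 153 = 4692.

4692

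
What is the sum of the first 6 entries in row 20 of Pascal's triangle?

21700

1 + 20 + 190 + 1140 + 4845 + 15504 = 21700.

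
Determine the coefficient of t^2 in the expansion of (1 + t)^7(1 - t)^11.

Coefficient of t^2 = Σ_{j} C(7,j)·1^j·C(11,2-j)·(-1)^(2-j) for j from 0 to 2.
= 55 + (-77) + 21 = -1.

-1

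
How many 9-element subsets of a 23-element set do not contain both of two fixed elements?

All 9-subsets: C(23,9) = 817190. Those containing both fixed elements: C(21,7) = 116280.
817190 − 116280 = 700910.

700910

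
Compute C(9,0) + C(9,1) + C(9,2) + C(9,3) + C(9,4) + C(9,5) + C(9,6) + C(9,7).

1 + 9 + 36 + 84 + 126 + 126 + 84 + 36 = 502.

502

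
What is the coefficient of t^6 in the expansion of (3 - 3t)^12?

The general term is C(12,j)·(3)^j·(-3t)^(12-j); the t^6 term has j = 6.
C(12,6) = 924.
Coefficient = C(12,6) · 3^6 · (-3)^6 = 924 · 729 · 729 = 491051484.

491051484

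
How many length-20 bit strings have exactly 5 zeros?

15504

Choose the 5 positions: C(20,5) = 15504.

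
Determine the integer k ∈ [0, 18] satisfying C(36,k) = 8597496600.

17

C(36,k) increases on 0 ≤ k ≤ 18. C(36,16) = 7307872110 and C(36,17) = 8597496600, so k = 17.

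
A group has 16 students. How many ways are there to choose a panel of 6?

8008

This is C(16,6) = 8008.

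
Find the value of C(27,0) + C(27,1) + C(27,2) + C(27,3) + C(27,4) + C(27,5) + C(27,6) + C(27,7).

1 + 27 + 351 + 2925 + 17550 + 80730 + 296010 + 888030 = 1285624.

1285624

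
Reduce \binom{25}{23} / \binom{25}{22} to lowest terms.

3/23

C(n,k+1)/C(n,k) = (n−k)/(k+1) = (25−22)/(22+1) = 3/23.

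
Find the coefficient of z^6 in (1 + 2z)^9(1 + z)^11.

327786

Coefficient of z^6 = Σ_{j} C(9,j)·2^j·C(11,6-j)·1^(6-j) for j from 0 to 6.
= 462 + 8316 + 47520 + 110880 + 110880 + 44352 + 5376 = 327786.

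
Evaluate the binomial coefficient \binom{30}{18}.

C(30,18) = C(30,12) by symmetry.
C(30,12) = (30·29·28·27·26·25·24·23·22·21·20·19) / 12! = 41430393164160000 / 479001600 = 86493225.

86493225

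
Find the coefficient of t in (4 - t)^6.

-6144

The general term is C(6,j)·(4)^j·(-t)^(6-j); the t^1 term has j = 5.
C(6,5) = 6.
Coefficient = C(6,5) · 4^5 · (-1)^1 = 6 · 1024 · (-1) = -6144.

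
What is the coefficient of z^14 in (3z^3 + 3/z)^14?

General term: C(14,j)·(3z^3)^j·(3/z)^(14-j), with z-exponent 3j − 1(14−j) = 4j − 14.
Set 4j − 14 = 14: j = 7.
C(14,7) = 3432; 3^7 = 2187; 3^7 = 2187.
Coefficient = 3432 · 2187 · 2187 = 16415149608.

16415149608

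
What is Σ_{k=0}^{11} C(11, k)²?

By Vandermonde's identity, Σ C(11,k)² = C(22,11) = 705432.

705432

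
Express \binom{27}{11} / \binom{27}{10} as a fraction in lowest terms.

17/11

C(n,k+1)/C(n,k) = (n−k)/(k+1) = (27−10)/(10+1) = 17/11.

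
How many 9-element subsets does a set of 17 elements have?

24310

C(17,9) = C(17,8) by symmetry.
C(17,8) = (17·16·15·14·13·12·11·10) / 8! = 980179200 / 40320 = 24310.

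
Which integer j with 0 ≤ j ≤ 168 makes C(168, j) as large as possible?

84

C(168,j) is maximized at j = 168/2 = 84.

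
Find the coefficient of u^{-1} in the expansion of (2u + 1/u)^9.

2016

General term: C(9,j)·(2u)^j·(1/u)^(9-j), with u-exponent 1j − 1(9−j) = 2j − 9.
Set 2j − 9 = -1: j = 4.
C(9,4) = 126; 2^4 = 16; 1^5 = 1.
Coefficient = 126 · 16 · 1 = 2016.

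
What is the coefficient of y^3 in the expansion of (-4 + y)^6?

The general term is C(6,j)·(-4)^j·(y)^(6-j); the y^3 term has j = 3.
C(6,3) = 20.
Coefficient = C(6,3) · (-4)^3 = 20 · (-64) = -1280.

-1280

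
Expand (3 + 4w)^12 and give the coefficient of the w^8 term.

2627665920

The general term is C(12,j)·(3)^j·(4w)^(12-j); the w^8 term has j = 4.
C(12,4) = 495.
Coefficient = C(12,4) · 3^4 · 4^8 = 495 · 81 · 65536 = 2627665920.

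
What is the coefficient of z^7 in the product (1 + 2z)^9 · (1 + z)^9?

Coefficient of z^7 = Σ_{j} C(9,j)·2^j·C(9,7-j)·1^(7-j) for j from 0 to 7.
= 36 + 1512 + 18144 + 84672 + 169344 + 145152 + 48384 + 4608 = 471852.

471852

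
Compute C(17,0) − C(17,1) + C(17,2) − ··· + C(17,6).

The partial alternating sum Σ_{k=0}^{6} (−1)^k C(17,k) = (−1)^6 C(16,6) = 8008.

8008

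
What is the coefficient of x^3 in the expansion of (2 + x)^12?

112640

The general term is C(12,j)·(2)^j·(x)^(12-j); the x^3 term has j = 9.
C(12,9) = 220.
Coefficient = C(12,9) · 2^9 = 220 · 512 = 112640.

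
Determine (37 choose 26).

854992152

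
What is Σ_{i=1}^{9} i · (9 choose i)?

Differentiating (1+x)^9 and setting x=1: Σ i·C(9,i) = 9·2^8 = 2304.

2304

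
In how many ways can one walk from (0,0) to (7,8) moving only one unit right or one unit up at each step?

Each path is a sequence of 15 steps with 7 rights: C(15,7) = 6435.

6435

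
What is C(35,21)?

C(35,21) = C(35,14) by symmetry.
C(35,14) = (35·34·33·32·31·30·29·28·27·26·25·24·23·22) / 14! = 202250096145377280000 / 87178291200 = 2319959400.

2319959400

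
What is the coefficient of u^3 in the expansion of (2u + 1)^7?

The general term is C(7,j)·(2u)^j·(1)^(7-j); the u^3 term has j = 3.
C(7,3) = 35.
Coefficient = C(7,3) · 2^3 = 35 · 8 = 280.

280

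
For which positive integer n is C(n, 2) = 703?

n(n−1)/2 = 703 ⇒ n(n−1) = 1406. Since 38·37 = 1406, n = 38.

38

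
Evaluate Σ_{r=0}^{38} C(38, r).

274877906944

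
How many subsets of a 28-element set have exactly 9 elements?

6906900

Choose the 9 positions: C(28,9) = 6906900.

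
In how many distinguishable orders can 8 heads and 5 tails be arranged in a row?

1287

Choose positions for the heads: C(13,8) = 1287.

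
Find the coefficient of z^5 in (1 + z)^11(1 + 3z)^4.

20163

Coefficient of z^5 = Σ_{j} C(11,j)·1^j·C(4,5-j)·3^(5-j) for j from 1 to 5.
= 891 + 5940 + 8910 + 3960 + 462 = 20163.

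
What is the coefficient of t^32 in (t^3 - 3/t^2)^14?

819

General term: C(14,j)·(t^3)^j·(-3/t^2)^(14-j), with t-exponent 3j − 2(14−j) = 5j − 28.
Set 5j − 28 = 32: j = 12.
C(14,12) = 91; 1^12 = 1; (-3)^2 = 9.
Coefficient = 91 · 1 · 9 = 819.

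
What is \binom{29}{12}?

51895935

C(29,12) = (29·28·27·26·25·24·23·22·21·20·19·18) / 12! = 24858235898496000 / 479001600 = 51895935.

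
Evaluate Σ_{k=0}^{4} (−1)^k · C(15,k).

The partial alternating sum Σ_{k=0}^{4} (−1)^k C(15,k) = (−1)^4 C(14,4) = 1001.

1001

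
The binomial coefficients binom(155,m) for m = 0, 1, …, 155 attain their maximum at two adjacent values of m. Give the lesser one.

77

For odd n = 155, C(155,m) peaks at m = (n−1)/2 and (n+1)/2; the lesser is 77.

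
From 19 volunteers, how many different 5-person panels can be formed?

11628

This is C(19,5) = 11628.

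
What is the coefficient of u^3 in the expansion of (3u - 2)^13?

The general term is C(13,j)·(3u)^j·(-2)^(13-j); the u^3 term has j = 3.
C(13,3) = 286.
Coefficient = C(13,3) · 3^3 · (-2)^10 = 286 · 27 · 1024 = 7907328.

7907328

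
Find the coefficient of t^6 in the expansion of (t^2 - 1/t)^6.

15

General term: C(6,j)·(t^2)^j·(-1/t)^(6-j), with t-exponent 2j − 1(6−j) = 3j − 6.
Set 3j − 6 = 6: j = 4.
C(6,4) = 15; 1^4 = 1; (-1)^2 = 1.
Coefficient = 15 · 1 · 1 = 15.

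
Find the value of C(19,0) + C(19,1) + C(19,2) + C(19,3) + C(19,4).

5036

1 + 19 + 171 + 969 + 3876 = 5036.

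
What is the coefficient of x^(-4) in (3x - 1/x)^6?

-18

General term: C(6,j)·(3x)^j·(-1/x)^(6-j), with x-exponent 1j − 1(6−j) = 2j − 6.
Set 2j − 6 = -4: j = 1.
C(6,1) = 6; 3^1 = 3; (-1)^5 = -1.
Coefficient = 6 · 3 · (-1) = -18.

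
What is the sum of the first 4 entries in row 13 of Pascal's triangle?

1 + 13 + 78 + 286 = 378.

378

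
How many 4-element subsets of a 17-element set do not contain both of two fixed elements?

All 4-subsets: C(17,4) = 2380. Those containing both fixed elements: C(15,2) = 105.
2380 − 105 = 2275.

2275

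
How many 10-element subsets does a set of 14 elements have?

C(14,10) = C(14,4) by symmetry.
C(14,4) = (14·13·12·11) / 4! = 24024 / 24 = 1001.

1001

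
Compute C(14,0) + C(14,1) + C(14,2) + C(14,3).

470

1 + 14 + 91 + 364 = 470.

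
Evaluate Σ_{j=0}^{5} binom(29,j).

1 + 29 + 406 + 3654 + 23751 + 118755 = 146596.

146596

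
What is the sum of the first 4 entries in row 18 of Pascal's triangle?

1 + 18 + 153 + 816 = 988.

988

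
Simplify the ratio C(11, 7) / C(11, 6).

C(n,k+1)/C(n,k) = (n−k)/(k+1) = (11−6)/(6+1) = 5/7.

5/7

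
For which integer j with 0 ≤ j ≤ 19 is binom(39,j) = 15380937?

7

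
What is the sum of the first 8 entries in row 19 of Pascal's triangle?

94184

1 + 19 + 171 + 969 + 3876 + 11628 + 27132 + 50388 = 94184.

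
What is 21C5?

20349

C(21,5) = (21·20·19·18·17) / 5! = 2441880 / 120 = 20349.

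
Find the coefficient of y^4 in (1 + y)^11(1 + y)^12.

(1 + y)^11(1 + y)^12 = (1 + y)^23, so the coefficient of y^4 is C(23,4)·1^4 = 8855·1 = 8855.

8855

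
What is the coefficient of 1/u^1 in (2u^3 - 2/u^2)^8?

General term: C(8,j)·(2u^3)^j·(-2/u^2)^(8-j), with u-exponent 3j − 2(8−j) = 5j − 16.
Set 5j − 16 = -1: j = 3.
C(8,3) = 56; 2^3 = 8; (-2)^5 = -32.
Coefficient = 56 · 8 · (-32) = -14336.

-14336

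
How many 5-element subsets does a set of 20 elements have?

C(20,5) = (20·19·18·17·16) / 5! = 1860480 / 120 = 15504.

15504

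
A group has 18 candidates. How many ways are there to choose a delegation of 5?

8568

This is C(18,5) = 8568.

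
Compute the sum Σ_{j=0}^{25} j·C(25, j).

419430400

Since j·C(25,j) = 25·C(24,j−1), the sum is 25·2^24 = 25·16777216 = 419430400.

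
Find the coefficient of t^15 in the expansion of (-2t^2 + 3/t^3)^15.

50319360

General term: C(15,j)·(-2t^2)^j·(3/t^3)^(15-j), with t-exponent 2j − 3(15−j) = 5j − 45.
Set 5j − 45 = 15: j = 12.
C(15,12) = 455; (-2)^12 = 4096; 3^3 = 27.
Coefficient = 455 · 4096 · 27 = 50319360.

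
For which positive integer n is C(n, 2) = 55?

n(n−1)/2 = 55 ⇒ n(n−1) = 110. Since 11·10 = 110, n = 11.

11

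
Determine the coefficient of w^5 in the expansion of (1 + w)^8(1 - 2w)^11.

1332

Coefficient of w^5 = Σ_{j} C(8,j)·1^j·C(11,5-j)·(-2)^(5-j) for j from 0 to 5.
= (-14784) + 42240 + (-36960) + 12320 + (-1540) + 56 = 1332.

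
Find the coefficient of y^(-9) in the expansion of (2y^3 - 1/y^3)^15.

General term: C(15,j)·(2y^3)^j·(-1/y^3)^(15-j), with y-exponent 3j − 3(15−j) = 6j − 45.
Set 6j − 45 = -9: j = 6.
C(15,6) = 5005; 2^6 = 64; (-1)^9 = -1.
Coefficient = 5005 · 64 · (-1) = -320320.

-320320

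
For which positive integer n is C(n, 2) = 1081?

n(n−1)/2 = 1081 ⇒ n(n−1) = 2162. Since 47·46 = 2162, n = 47.

47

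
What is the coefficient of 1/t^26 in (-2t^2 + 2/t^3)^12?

General term: C(12,j)·(-2t^2)^j·(2/t^3)^(12-j), with t-exponent 2j − 3(12−j) = 5j − 36.
Set 5j − 36 = -26: j = 2.
C(12,2) = 66; (-2)^2 = 4; 2^10 = 1024.
Coefficient = 66 · 4 · 1024 = 270336.

270336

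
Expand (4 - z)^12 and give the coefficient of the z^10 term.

1056

The general term is C(12,j)·(4)^j·(-z)^(12-j); the z^10 term has j = 2.
C(12,2) = 66.
Coefficient = C(12,2) · 4^2 = 66 · 16 = 1056.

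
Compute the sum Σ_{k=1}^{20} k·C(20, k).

10485760

Differentiating (1+x)^20 and setting x=1: Σ k·C(20,k) = 20·2^19 = 10485760.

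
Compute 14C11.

364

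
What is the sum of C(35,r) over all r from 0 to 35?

34359738368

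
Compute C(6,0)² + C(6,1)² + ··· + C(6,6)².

By Vandermonde's identity, Σ C(6,i)² = C(12,6) = 924.

924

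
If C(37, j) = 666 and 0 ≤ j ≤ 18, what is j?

2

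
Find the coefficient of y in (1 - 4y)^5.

-20

The general term is C(5,j)·(1)^j·(-4y)^(5-j); the y^1 term has j = 4.
C(5,4) = 5.
Coefficient = C(5,4) · (-4)^1 = 5 · (-4) = -20.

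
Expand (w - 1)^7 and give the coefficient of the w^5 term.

21

The general term is C(7,j)·(w)^j·(-1)^(7-j); the w^5 term has j = 5.
C(7,5) = 21.
Coefficient = C(7,5) = 21.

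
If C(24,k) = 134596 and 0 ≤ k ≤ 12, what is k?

C(24,k) increases on 0 ≤ k ≤ 12. C(24,5) = 42504 and C(24,6) = 134596, so k = 6.

6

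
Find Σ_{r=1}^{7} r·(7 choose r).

Differentiating (1+x)^7 and setting x=1: Σ r·C(7,r) = 7·2^6 = 448.

448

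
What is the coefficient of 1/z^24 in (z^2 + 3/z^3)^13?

General term: C(13,j)·(z^2)^j·(3/z^3)^(13-j), with z-exponent 2j − 3(13−j) = 5j − 39.
Set 5j − 39 = -24: j = 3.
C(13,3) = 286; 1^3 = 1; 3^10 = 59049.
Coefficient = 286 · 1 · 59049 = 16888014.

16888014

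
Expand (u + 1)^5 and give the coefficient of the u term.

The general term is C(5,j)·(u)^j·(1)^(5-j); the u^1 term has j = 1.
C(5,1) = 5.
Coefficient = C(5,1) = 5.

5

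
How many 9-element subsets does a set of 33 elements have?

C(33,9) = (33·32·31·30·29·28·27·26·25) / 9! = 13995229248000 / 362880 = 38567100.

38567100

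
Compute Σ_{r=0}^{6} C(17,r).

1 + 17 + 136 + 680 + 2380 + 6188 + 12376 = 21778.

21778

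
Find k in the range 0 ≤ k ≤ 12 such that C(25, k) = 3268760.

10

C(25,k) increases on 0 ≤ k ≤ 12. C(25,9) = 2042975 and C(25,10) = 3268760, so k = 10.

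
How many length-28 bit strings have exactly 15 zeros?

37442160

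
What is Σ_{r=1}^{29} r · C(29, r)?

7784628224

Differentiating (1+x)^29 and setting x=1: Σ r·C(29,r) = 29·2^28 = 7784628224.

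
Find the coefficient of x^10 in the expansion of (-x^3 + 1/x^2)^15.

General term: C(15,j)·(-x^3)^j·(1/x^2)^(15-j), with x-exponent 3j − 2(15−j) = 5j − 30.
Set 5j − 30 = 10: j = 8.
C(15,8) = 6435; (-1)^8 = 1; 1^7 = 1.
Coefficient = 6435 · 1 · 1 = 6435.

6435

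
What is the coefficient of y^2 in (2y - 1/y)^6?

240

General term: C(6,j)·(2y)^j·(-1/y)^(6-j), with y-exponent 1j − 1(6−j) = 2j − 6.
Set 2j − 6 = 2: j = 4.
C(6,4) = 15; 2^4 = 16; (-1)^2 = 1.
Coefficient = 15 · 16 · 1 = 240.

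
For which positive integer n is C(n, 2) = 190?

20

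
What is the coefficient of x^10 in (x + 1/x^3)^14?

General term: C(14,j)·(x)^j·(1/x^3)^(14-j), with x-exponent 1j − 3(14−j) = 4j − 42.
Set 4j − 42 = 10: j = 13.
C(14,13) = 14; 1^13 = 1; 1^1 = 1.
Coefficient = 14 · 1 · 1 = 14.

14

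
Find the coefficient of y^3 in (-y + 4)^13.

The general term is C(13,j)·(-y)^j·(4)^(13-j); the y^3 term has j = 3.
C(13,3) = 286.
Coefficient = C(13,3) · (-1)^3 · 4^10 = 286 · (-1) · 1048576 = -299892736.

-299892736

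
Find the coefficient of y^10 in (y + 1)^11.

11

The general term is C(11,j)·(y)^j·(1)^(11-j); the y^10 term has j = 10.
C(11,10) = 11.
Coefficient = C(11,10) = 11.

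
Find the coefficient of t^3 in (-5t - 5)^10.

1171875000

The general term is C(10,j)·(-5t)^j·(-5)^(10-j); the t^3 term has j = 3.
C(10,3) = 120.
Coefficient = C(10,3) · (-5)^3 · (-5)^7 = 120 · (-125) · (-78125) = 1171875000.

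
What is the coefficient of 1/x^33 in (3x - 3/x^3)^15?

6528752685

General term: C(15,j)·(3x)^j·(-3/x^3)^(15-j), with x-exponent 1j − 3(15−j) = 4j − 45.
Set 4j − 45 = -33: j = 3.
C(15,3) = 455; 3^3 = 27; (-3)^12 = 531441.
Coefficient = 455 · 27 · 531441 = 6528752685.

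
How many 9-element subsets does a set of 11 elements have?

55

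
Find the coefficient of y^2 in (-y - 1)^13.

The general term is C(13,j)·(-y)^j·(-1)^(13-j); the y^2 term has j = 2.
C(13,2) = 78.
Coefficient = C(13,2) · (-1)^11 = 78 · (-1) = -78.

-78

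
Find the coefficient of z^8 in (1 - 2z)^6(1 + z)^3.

0

Coefficient of z^8 = Σ_{j} C(6,j)·(-2)^j·C(3,8-j)·1^(8-j) for j from 5 to 6.
= (-192) + 192 = 0.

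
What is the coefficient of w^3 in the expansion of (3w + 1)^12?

The general term is C(12,j)·(3w)^j·(1)^(12-j); the w^3 term has j = 3.
C(12,3) = 220.
Coefficient = C(12,3) · 3^3 = 220 · 27 = 5940.

5940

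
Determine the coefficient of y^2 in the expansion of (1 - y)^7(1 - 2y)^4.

101

Coefficient of y^2 = Σ_{j} C(7,j)·(-1)^j·C(4,2-j)·(-2)^(2-j) for j from 0 to 2.
= 24 + 56 + 21 = 101.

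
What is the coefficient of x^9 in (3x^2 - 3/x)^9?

General term: C(9,j)·(3x^2)^j·(-3/x)^(9-j), with x-exponent 2j − 1(9−j) = 3j − 9.
Set 3j − 9 = 9: j = 6.
C(9,6) = 84; 3^6 = 729; (-3)^3 = -27.
Coefficient = 84 · 729 · (-27) = -1653372.

-1653372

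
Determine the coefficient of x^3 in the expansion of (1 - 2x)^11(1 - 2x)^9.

-9120

(1 - 2x)^11(1 - 2x)^9 = (1 - 2x)^20, so the coefficient of x^3 is C(20,3)·(-2)^3 = 1140·-8 = -9120.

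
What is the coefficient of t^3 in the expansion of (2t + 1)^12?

The general term is C(12,j)·(2t)^j·(1)^(12-j); the t^3 term has j = 3.
C(12,3) = 220.
Coefficient = C(12,3) · 2^3 = 220 · 8 = 1760.

1760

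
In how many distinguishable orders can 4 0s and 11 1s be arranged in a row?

Choose positions for the 0s: C(15,4) = 1365.

1365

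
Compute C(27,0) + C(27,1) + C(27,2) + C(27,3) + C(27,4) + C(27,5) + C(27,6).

397594

1 + 27 + 351 + 2925 + 17550 + 80730 + 296010 = 397594.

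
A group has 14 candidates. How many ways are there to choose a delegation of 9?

2002

This is C(14,9) = 2002.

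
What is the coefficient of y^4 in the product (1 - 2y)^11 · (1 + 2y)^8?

64

Coefficient of y^4 = Σ_{j} C(11,j)·(-2)^j·C(8,4-j)·2^(4-j) for j from 0 to 4.
= 1120 + (-9856) + 24640 + (-21120) + 5280 = 64.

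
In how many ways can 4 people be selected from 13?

715

This is C(13,4) = 715.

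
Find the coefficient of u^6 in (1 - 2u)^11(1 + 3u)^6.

-591

Coefficient of u^6 = Σ_{j} C(11,j)·(-2)^j·C(6,6-j)·3^(6-j) for j from 0 to 6.
= 729 + (-32076) + 267300 + (-712800) + 712800 + (-266112) + 29568 = -591.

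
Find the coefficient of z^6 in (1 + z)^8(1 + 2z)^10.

Coefficient of z^6 = Σ_{j} C(8,j)·1^j·C(10,6-j)·2^(6-j) for j from 0 to 6.
= 13440 + 64512 + 94080 + 53760 + 12600 + 1120 + 28 = 239540.

239540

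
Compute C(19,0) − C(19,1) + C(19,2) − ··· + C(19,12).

The partial alternating sum Σ_{k=0}^{12} (−1)^k C(19,k) = (−1)^12 C(18,12) = 18564.

18564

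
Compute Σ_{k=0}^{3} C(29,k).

4090

1 + 29 + 406 + 3654 = 4090.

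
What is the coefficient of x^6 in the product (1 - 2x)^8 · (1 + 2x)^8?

-3584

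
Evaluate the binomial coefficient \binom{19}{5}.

C(19,5) = (19·18·17·16·15) / 5! = 1395360 / 120 = 11628.

11628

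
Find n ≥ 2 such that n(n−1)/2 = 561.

n(n−1)/2 = 561 ⇒ n(n−1) = 1122. Since 34·33 = 1122, n = 34.

34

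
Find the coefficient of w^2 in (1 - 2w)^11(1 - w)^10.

485

Coefficient of w^2 = Σ_{j} C(11,j)·(-2)^j·C(10,2-j)·(-1)^(2-j) for j from 0 to 2.
= 45 + 220 + 220 = 485.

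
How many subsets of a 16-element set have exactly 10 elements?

Choose the 10 positions: C(16,10) = 8008.

8008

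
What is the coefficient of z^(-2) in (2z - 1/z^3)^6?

240

General term: C(6,j)·(2z)^j·(-1/z^3)^(6-j), with z-exponent 1j − 3(6−j) = 4j − 18.
Set 4j − 18 = -2: j = 4.
C(6,4) = 15; 2^4 = 16; (-1)^2 = 1.
Coefficient = 15 · 16 · 1 = 240.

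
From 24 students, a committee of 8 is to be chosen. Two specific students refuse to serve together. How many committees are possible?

660858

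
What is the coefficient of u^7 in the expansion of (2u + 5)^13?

3432000000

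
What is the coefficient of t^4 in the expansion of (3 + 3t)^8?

459270

The general term is C(8,j)·(3)^j·(3t)^(8-j); the t^4 term has j = 4.
C(8,4) = 70.
Coefficient = C(8,4) · 3^4 · 3^4 = 70 · 81 · 81 = 459270.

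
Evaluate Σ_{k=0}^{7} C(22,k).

1 + 22 + 231 + 1540 + 7315 + 26334 + 74613 + 170544 = 280600.

280600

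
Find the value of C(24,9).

1307504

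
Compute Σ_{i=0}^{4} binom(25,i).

1 + 25 + 300 + 2300 + 12650 = 15276.

15276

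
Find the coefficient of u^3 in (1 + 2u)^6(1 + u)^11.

Coefficient of u^3 = Σ_{j} C(6,j)·2^j·C(11,3-j)·1^(3-j) for j from 0 to 3.
= 165 + 660 + 660 + 160 = 1645.

1645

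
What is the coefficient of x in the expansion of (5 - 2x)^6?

-37500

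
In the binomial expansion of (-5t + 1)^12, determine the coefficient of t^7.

-61875000

The general term is C(12,j)·(-5t)^j·(1)^(12-j); the t^7 term has j = 7.
C(12,7) = 792.
Coefficient = C(12,7) · (-5)^7 = 792 · (-78125) = -61875000.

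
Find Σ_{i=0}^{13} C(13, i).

8192

Setting x = 1 in (1+x)^13 gives Σ C(13,i) = 2^13 = 8192.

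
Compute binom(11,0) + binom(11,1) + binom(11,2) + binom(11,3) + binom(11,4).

562

1 + 11 + 55 + 165 + 330 = 562.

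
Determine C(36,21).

5567902560

C(36,21) = C(36,15) by symmetry.
C(36,15) = (36·35·34·33·32·31·30·29·28·27·26·25·24·23·22) / 15! = 7281003461233582080000 / 1307674368000 = 5567902560.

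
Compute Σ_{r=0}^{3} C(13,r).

1 + 13 + 78 + 286 = 378.

378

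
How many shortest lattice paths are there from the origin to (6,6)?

924

Each path is a sequence of 12 steps with 6 rights: C(12,6) = 924.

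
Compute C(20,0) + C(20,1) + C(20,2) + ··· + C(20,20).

Setting x = 1 in (1+x)^20 gives Σ C(20,i) = 2^20 = 1048576.

1048576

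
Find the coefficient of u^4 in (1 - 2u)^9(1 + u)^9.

Coefficient of u^4 = Σ_{j} C(9,j)·(-2)^j·C(9,4-j)·1^(4-j) for j from 0 to 4.
= 126 + (-1512) + 5184 + (-6048) + 2016 = -234.

-234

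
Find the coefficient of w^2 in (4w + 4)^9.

9437184

The general term is C(9,j)·(4w)^j·(4)^(9-j); the w^2 term has j = 2.
C(9,2) = 36.
Coefficient = C(9,2) · 4^2 · 4^7 = 36 · 16 · 16384 = 9437184.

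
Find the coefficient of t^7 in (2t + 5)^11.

26400000

The general term is C(11,j)·(2t)^j·(5)^(11-j); the t^7 term has j = 7.
C(11,7) = 330.
Coefficient = C(11,7) · 2^7 · 5^4 = 330 · 128 · 625 = 26400000.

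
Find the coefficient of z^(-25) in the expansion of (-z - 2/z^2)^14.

114688

General term: C(14,j)·(-z)^j·(-2/z^2)^(14-j), with z-exponent 1j − 2(14−j) = 3j − 28.
Set 3j − 28 = -25: j = 1.
C(14,1) = 14; (-1)^1 = -1; (-2)^13 = -8192.
Coefficient = 14 · (-1) · (-8192) = 114688.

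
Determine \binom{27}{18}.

C(27,18) = C(27,9) by symmetry.
C(27,9) = (27·26·25·24·23·22·21·20·19) / 9! = 1700755056000 / 362880 = 4686825.

4686825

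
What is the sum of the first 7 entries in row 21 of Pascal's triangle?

82160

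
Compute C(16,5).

C(16,5) = (16·15·14·13·12) / 5! = 524160 / 120 = 4368.

4368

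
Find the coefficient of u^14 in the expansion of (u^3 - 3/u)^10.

General term: C(10,j)·(u^3)^j·(-3/u)^(10-j), with u-exponent 3j − 1(10−j) = 4j − 10.
Set 4j − 10 = 14: j = 6.
C(10,6) = 210; 1^6 = 1; (-3)^4 = 81.
Coefficient = 210 · 1 · 81 = 17010.

17010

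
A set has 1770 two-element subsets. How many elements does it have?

60

n(n−1)/2 = 1770 ⇒ n(n−1) = 3540. Since 60·59 = 3540, n = 60.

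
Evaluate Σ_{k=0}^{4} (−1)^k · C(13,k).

495

The partial alternating sum Σ_{k=0}^{4} (−1)^k C(13,k) = (−1)^4 C(12,4) = 495.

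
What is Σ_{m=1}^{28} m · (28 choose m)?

Since m·C(28,m) = 28·C(27,m−1), the sum is 28·2^27 = 28·134217728 = 3758096384.

3758096384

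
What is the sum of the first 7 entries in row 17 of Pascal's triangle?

21778

1 + 17 + 136 + 680 + 2380 + 6188 + 12376 = 21778.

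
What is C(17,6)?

12376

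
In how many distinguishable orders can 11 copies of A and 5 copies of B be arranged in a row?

Choose positions for the A's: C(16,11) = 4368.

4368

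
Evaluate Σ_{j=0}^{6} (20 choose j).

60460

1 + 20 + 190 + 1140 + 4845 + 15504 + 38760 = 60460.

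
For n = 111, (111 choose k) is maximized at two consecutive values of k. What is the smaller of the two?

55

For odd n = 111, C(111,k) peaks at k = (n−1)/2 and (n+1)/2; the smaller is 55.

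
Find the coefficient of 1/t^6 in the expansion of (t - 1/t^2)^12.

924

General term: C(12,j)·(t)^j·(-1/t^2)^(12-j), with t-exponent 1j − 2(12−j) = 3j − 24.
Set 3j − 24 = -6: j = 6.
C(12,6) = 924; 1^6 = 1; (-1)^6 = 1.
Coefficient = 924 · 1 · 1 = 924.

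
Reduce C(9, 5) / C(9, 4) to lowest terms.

1

C(n,k+1)/C(n,k) = (n−k)/(k+1) = (9−4)/(4+1) = 5/5 = 1.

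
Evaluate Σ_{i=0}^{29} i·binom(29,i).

Since i·C(29,i) = 29·C(28,i−1), the sum is 29·2^28 = 29·268435456 = 7784628224.

7784628224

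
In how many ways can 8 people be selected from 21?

203490

This is C(21,8) = 203490.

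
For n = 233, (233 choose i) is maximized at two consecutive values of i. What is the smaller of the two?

116

For odd n = 233, C(233,i) peaks at i = (n−1)/2 and (n+1)/2; the smaller is 116.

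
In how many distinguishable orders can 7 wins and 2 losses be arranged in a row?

36

Choose positions for the wins: C(9,7) = 36.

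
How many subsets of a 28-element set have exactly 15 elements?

37442160

Choose the 15 positions: C(28,15) = 37442160.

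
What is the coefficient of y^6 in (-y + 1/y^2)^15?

455

General term: C(15,j)·(-y)^j·(1/y^2)^(15-j), with y-exponent 1j − 2(15−j) = 3j − 30.
Set 3j − 30 = 6: j = 12.
C(15,12) = 455; (-1)^12 = 1; 1^3 = 1.
Coefficient = 455 · 1 · 1 = 455.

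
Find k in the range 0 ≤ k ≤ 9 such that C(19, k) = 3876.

4

C(19,k) increases on 0 ≤ k ≤ 9. C(19,3) = 969 and C(19,4) = 3876, so k = 4.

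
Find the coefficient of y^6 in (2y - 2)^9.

-43008

The general term is C(9,j)·(2y)^j·(-2)^(9-j); the y^6 term has j = 6.
C(9,6) = 84.
Coefficient = C(9,6) · 2^6 · (-2)^3 = 84 · 64 · (-8) = -43008.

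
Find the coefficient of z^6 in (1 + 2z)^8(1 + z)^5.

27008

Coefficient of z^6 = Σ_{j} C(8,j)·2^j·C(5,6-j)·1^(6-j) for j from 1 to 6.
= 16 + 560 + 4480 + 11200 + 8960 + 1792 = 27008.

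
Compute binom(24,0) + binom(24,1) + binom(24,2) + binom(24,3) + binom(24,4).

1 + 24 + 276 + 2024 + 10626 = 12951.

12951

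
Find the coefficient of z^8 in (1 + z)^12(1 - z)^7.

Coefficient of z^8 = Σ_{j} C(12,j)·1^j·C(7,8-j)·(-1)^(8-j) for j from 1 to 8.
= (-12) + 462 + (-4620) + 17325 + (-27720) + 19404 + (-5544) + 495 = -210.

-210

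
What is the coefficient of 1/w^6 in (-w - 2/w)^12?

General term: C(12,j)·(-w)^j·(-2/w)^(12-j), with w-exponent 1j − 1(12−j) = 2j − 12.
Set 2j − 12 = -6: j = 3.
C(12,3) = 220; (-1)^3 = -1; (-2)^9 = -512.
Coefficient = 220 · (-1) · (-512) = 112640.

112640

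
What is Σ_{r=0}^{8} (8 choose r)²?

12870

Σ C(8,r)² is the coefficient of x^8 in (1+x)^8(1+x)^8 = (1+x)^16, i.e. C(16,8) = 12870.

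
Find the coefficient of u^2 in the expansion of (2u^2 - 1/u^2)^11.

-29568

General term: C(11,j)·(2u^2)^j·(-1/u^2)^(11-j), with u-exponent 2j − 2(11−j) = 4j − 22.
Set 4j − 22 = 2: j = 6.
C(11,6) = 462; 2^6 = 64; (-1)^5 = -1.
Coefficient = 462 · 64 · (-1) = -29568.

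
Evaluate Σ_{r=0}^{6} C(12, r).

2510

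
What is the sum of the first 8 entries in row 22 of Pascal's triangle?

280600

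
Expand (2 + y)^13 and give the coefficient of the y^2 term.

159744

The general term is C(13,j)·(2)^j·(y)^(13-j); the y^2 term has j = 11.
C(13,11) = 78.
Coefficient = C(13,11) · 2^11 = 78 · 2048 = 159744.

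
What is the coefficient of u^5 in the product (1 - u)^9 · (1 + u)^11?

Coefficient of u^5 = Σ_{j} C(9,j)·(-1)^j·C(11,5-j)·1^(5-j) for j from 0 to 5.
= 462 + (-2970) + 5940 + (-4620) + 1386 + (-126) = 72.

72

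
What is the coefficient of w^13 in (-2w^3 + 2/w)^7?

-2688

General term: C(7,j)·(-2w^3)^j·(2/w)^(7-j), with w-exponent 3j − 1(7−j) = 4j − 7.
Set 4j − 7 = 13: j = 5.
C(7,5) = 21; (-2)^5 = -32; 2^2 = 4.
Coefficient = 21 · (-32) · 4 = -2688.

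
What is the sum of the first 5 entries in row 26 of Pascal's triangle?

1 + 26 + 325 + 2600 + 14950 = 17902.

17902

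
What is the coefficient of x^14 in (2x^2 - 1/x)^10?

11520

General term: C(10,j)·(2x^2)^j·(-1/x)^(10-j), with x-exponent 2j − 1(10−j) = 3j − 10.
Set 3j − 10 = 14: j = 8.
C(10,8) = 45; 2^8 = 256; (-1)^2 = 1.
Coefficient = 45 · 256 · 1 = 11520.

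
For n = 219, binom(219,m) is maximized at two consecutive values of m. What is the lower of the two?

109

For odd n = 219, C(219,m) peaks at m = (n−1)/2 and (n+1)/2; the lower is 109.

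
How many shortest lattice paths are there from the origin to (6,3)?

Each path is a sequence of 9 steps with 6 rights: C(9,6) = 84.

84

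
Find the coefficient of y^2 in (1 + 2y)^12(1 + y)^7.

453

Coefficient of y^2 = Σ_{j} C(12,j)·2^j·C(7,2-j)·1^(2-j) for j from 0 to 2.
= 21 + 168 + 264 = 453.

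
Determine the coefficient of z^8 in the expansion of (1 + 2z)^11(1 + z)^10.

5059605

Coefficient of z^8 = Σ_{j} C(11,j)·2^j·C(10,8-j)·1^(8-j) for j from 0 to 8.
= 45 + 2640 + 46200 + 332640 + 1108800 + 1774080 + 1330560 + 422400 + 42240 = 5059605.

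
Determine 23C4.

8855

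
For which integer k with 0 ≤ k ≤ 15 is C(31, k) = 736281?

6

C(31,k) increases on 0 ≤ k ≤ 15. C(31,5) = 169911 and C(31,6) = 736281, so k = 6.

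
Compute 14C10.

1001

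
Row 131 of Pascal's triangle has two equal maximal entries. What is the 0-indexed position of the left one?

65

For odd n = 131, C(131,k) peaks at k = (n−1)/2 and (n+1)/2; the lesser is 65.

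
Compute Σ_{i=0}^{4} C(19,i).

5036

1 + 19 + 171 + 969 + 3876 = 5036.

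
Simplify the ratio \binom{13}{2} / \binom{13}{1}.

6

C(n,k+1)/C(n,k) = (n−k)/(k+1) = (13−1)/(1+1) = 12/2 = 6.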